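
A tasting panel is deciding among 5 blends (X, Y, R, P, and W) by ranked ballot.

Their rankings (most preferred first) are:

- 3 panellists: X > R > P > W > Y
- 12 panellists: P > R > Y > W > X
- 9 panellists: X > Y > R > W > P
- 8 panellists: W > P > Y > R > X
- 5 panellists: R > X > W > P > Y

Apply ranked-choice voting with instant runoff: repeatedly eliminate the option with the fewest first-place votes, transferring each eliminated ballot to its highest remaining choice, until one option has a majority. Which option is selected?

P

Round 1: X 12, P 12, W 8, R 5, Y 0. Y has the fewest and is eliminated.
Round 2: X 12, P 12, W 8, R 5. R has the fewest and is eliminated.
Round 3: X 17, P 12, W 8. W has the fewest and is eliminated.
Round 4: P 20, X 17. P has a majority.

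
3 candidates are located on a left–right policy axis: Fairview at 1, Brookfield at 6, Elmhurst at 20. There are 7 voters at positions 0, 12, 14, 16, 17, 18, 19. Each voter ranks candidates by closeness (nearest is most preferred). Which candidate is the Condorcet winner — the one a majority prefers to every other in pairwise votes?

Elmhurst

With single-peaked preferences on a line, the Condorcet winner is the candidate closest to the median voter.
The median voter (position 16) is closest to Elmhurst at 20.
Check: Elmhurst vs Brookfield — voters closer to Elmhurst: 5 of 7.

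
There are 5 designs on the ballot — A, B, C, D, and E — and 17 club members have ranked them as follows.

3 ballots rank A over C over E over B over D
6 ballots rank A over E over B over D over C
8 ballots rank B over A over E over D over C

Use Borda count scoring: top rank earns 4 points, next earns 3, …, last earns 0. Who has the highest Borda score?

A

Borda scores:
  A: 3·4 + 6·4 + 8·3 = 60
  B: 3·1 + 6·2 + 8·4 = 47
  C: 3·3 + 6·0 + 8·0 = 9
  D: 3·0 + 6·1 + 8·1 = 14
  E: 3·2 + 6·3 + 8·2 = 40
A has the highest total.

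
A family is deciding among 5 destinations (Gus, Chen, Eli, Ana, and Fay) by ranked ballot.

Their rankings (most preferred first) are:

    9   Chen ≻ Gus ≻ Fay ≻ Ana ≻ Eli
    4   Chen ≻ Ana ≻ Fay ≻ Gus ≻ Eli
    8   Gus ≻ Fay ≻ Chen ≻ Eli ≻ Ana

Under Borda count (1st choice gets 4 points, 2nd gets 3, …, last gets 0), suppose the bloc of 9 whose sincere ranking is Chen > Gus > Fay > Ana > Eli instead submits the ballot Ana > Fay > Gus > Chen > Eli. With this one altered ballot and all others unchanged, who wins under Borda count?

Fay

Borda totals with the altered ballot: Gus 54, Chen 41, Eli 8, Ana 48, Fay 59.
The switch changes the winner from Chen to Fay.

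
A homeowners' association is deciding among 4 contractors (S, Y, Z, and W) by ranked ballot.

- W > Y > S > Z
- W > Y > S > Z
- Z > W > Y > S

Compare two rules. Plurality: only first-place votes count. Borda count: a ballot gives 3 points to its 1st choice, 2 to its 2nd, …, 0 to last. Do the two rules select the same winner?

Yes

Plurality first-place counts: S 0, Y 0, Z 1, W 2 → W.
Borda totals: S 2, Y 5, Z 3, W 8 → W.
The two rules agree on W.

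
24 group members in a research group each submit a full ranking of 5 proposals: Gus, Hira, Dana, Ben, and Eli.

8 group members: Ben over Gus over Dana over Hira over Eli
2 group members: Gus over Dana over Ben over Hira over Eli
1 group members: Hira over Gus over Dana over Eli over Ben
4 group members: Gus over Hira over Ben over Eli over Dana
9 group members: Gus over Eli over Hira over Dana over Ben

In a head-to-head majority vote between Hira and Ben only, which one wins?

Hira

Ballots ranking Hira above Ben: 1+4+9 = 14.
Ballots ranking Ben above Hira: 8+2 = 10.
Hira wins the head-to-head, 14–10.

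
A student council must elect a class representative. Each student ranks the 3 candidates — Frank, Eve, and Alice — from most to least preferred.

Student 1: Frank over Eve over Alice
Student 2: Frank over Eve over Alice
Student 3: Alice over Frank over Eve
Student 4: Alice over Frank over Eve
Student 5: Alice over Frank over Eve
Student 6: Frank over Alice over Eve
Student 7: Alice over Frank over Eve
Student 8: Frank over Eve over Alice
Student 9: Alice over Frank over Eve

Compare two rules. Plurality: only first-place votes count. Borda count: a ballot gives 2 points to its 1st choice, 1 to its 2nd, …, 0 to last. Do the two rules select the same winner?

Plurality first-place counts: Frank 4, Eve 0, Alice 5 → Alice.
Borda totals: Frank 13, Eve 3, Alice 11 → Frank.
The two rules disagree: plurality picks Alice, Borda picks Frank.

No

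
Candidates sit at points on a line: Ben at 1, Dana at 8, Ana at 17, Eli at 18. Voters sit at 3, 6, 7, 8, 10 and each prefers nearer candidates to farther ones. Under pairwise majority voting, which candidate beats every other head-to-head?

Dana

With single-peaked preferences on a line, the Condorcet winner is the candidate closest to the median voter.
The median voter (position 7) is closest to Dana at 8.
Check: Dana vs Eli — voters closer to Dana: 5 of 5.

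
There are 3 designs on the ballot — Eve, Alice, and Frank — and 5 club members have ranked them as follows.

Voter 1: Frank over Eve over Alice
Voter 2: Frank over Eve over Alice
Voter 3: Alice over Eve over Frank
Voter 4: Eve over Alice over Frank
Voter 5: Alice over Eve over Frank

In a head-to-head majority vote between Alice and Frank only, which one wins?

Ballots ranking Alice above Frank: 3.
Ballots ranking Frank above Alice: 2.
Alice wins the head-to-head, 3–2.

Alice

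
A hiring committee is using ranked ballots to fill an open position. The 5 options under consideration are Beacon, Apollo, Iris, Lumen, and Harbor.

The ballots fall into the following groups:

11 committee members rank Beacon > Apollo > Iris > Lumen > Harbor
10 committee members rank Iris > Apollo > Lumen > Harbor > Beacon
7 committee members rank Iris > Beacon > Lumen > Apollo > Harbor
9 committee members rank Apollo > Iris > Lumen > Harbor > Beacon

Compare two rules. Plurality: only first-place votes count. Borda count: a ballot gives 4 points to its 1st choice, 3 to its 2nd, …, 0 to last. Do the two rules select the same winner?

Yes

Plurality first-place counts: Beacon 11, Apollo 9, Iris 17, Lumen 0, Harbor 0 → Iris.
Borda totals: Beacon 65, Apollo 106, Iris 117, Lumen 63, Harbor 19 → Iris.
The two rules agree on Iris.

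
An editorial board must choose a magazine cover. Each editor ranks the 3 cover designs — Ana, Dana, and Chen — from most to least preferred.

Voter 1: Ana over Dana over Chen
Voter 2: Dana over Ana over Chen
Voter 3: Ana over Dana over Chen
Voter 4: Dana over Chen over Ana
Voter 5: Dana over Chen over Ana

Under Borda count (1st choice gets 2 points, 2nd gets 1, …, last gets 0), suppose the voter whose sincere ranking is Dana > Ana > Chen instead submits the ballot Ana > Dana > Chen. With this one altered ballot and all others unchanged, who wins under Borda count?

Borda totals with the altered ballot: Ana 6, Dana 7, Chen 2.
The winner is unchanged: still Dana.

Dana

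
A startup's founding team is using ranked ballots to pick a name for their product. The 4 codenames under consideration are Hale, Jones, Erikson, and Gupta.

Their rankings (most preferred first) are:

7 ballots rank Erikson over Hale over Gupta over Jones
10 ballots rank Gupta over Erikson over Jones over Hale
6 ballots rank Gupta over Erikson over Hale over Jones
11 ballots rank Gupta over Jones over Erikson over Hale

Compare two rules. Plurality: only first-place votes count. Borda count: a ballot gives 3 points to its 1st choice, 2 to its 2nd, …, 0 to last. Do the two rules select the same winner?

Plurality first-place counts: Hale 0, Jones 0, Erikson 7, Gupta 27 → Gupta.
Borda totals: Hale 20, Jones 32, Erikson 64, Gupta 88 → Gupta.
The two rules agree on Gupta.

Yes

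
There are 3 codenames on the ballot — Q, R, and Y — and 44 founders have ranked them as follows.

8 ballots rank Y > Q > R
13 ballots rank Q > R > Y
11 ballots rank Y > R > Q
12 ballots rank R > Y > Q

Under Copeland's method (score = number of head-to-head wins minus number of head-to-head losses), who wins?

Pairwise results:
  Q vs R: R wins 23–21.
  Q vs Y: Y wins 31–13.
  R vs Y: R wins 25–19.
Copeland scores (wins − losses):
  Q: 0 − 2 = -2
  R: 2 − 0 = 2
  Y: 1 − 1 = 0
R has the best Copeland score.

R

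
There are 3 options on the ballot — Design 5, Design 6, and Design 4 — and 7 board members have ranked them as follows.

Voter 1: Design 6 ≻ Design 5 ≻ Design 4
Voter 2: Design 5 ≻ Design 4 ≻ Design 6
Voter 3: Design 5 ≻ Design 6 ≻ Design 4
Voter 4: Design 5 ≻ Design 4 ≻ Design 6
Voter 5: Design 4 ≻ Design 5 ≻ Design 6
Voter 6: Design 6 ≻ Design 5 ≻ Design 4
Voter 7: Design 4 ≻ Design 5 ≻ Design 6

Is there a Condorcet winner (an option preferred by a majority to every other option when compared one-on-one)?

Head-to-head results (7 voters total):
Design 5 vs Design 6: Design 5 wins 5–2.
Design 5 vs Design 4: Design 5 wins 5–2.
Design 6 vs Design 4: Design 4 wins 4–3.
Design 5 beats each rival — Design 6 (5–2), Design 4 (5–2) — so Design 5 is the Condorcet winner.

Yes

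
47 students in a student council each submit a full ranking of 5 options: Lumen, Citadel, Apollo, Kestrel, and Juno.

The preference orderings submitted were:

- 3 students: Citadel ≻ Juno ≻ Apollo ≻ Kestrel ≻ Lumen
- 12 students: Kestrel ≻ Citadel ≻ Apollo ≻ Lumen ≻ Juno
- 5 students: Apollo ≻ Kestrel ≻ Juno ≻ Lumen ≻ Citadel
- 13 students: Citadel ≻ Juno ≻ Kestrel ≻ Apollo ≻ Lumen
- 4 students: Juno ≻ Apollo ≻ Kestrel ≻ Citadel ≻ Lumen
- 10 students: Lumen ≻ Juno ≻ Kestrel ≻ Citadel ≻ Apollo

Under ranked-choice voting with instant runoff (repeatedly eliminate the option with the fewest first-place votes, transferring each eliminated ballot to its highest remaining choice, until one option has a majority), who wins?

Round 1: Citadel 16, Kestrel 12, Lumen 10, Apollo 5, Juno 4. Juno has the fewest and is eliminated.
Round 2: Citadel 16, Kestrel 12, Lumen 10, Apollo 9. Apollo has the fewest and is eliminated.
Round 3: Kestrel 21, Citadel 16, Lumen 10. Lumen has the fewest and is eliminated.
Round 4: Kestrel 31, Citadel 16. Kestrel has a majority.

Kestrel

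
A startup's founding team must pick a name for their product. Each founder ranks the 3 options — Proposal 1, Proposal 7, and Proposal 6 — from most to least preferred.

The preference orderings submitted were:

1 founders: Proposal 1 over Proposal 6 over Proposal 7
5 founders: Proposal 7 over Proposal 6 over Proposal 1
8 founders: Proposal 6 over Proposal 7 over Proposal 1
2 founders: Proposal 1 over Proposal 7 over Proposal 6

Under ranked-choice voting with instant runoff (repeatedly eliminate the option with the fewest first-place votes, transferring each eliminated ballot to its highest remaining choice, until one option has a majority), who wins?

Proposal 6

Round 1: Proposal 6 8, Proposal 7 5, Proposal 1 3. Proposal 1 has the fewest and is eliminated.
Round 2: Proposal 6 9, Proposal 7 7. Proposal 6 has a majority.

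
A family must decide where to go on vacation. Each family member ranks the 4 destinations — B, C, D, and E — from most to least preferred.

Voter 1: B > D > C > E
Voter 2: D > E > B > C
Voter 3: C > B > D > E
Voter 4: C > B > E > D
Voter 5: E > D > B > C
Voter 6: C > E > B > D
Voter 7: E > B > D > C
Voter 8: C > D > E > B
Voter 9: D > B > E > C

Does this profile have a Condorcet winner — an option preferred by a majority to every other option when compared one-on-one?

Head-to-head results (9 voters total):
B vs C: B wins 5–4.
B vs D: B wins 5–4.
B vs E: E wins 5–4.
C vs D: D wins 5–4.
C vs E: C wins 5–4.
D vs E: D wins 5–4.
No candidate beats all others: B beats C beats E beats B, a majority cycle.

No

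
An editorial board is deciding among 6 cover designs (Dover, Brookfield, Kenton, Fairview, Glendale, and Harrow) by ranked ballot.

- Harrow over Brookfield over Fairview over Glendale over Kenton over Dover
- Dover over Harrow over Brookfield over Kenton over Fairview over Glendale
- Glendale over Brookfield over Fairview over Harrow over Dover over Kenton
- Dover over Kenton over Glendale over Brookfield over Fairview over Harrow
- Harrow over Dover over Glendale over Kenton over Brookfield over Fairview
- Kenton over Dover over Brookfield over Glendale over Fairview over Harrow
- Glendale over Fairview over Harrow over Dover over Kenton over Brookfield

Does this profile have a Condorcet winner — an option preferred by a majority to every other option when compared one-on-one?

No

Head-to-head results (7 voters total):
Dover vs Brookfield: Dover wins 5–2.
Dover vs Kenton: Dover wins 5–2.
Dover vs Fairview: Dover wins 4–3.
Dover vs Glendale: Dover wins 4–3.
Dover vs Harrow: Harrow wins 4–3.
Brookfield vs Kenton: Kenton wins 4–3.
Brookfield vs Fairview: Brookfield wins 6–1.
Brookfield vs Glendale: Glendale wins 4–3.
Brookfield vs Harrow: Harrow wins 4–3.
Kenton vs Fairview: Kenton wins 4–3.
Kenton vs Glendale: Glendale wins 4–3.
Kenton vs Harrow: Harrow wins 5–2.
Fairview vs Glendale: Glendale wins 5–2.
Fairview vs Harrow: Fairview wins 4–3.
Glendale vs Harrow: Glendale wins 4–3.
No candidate beats all others: Dover beats Fairview beats Harrow beats Dover, a majority cycle.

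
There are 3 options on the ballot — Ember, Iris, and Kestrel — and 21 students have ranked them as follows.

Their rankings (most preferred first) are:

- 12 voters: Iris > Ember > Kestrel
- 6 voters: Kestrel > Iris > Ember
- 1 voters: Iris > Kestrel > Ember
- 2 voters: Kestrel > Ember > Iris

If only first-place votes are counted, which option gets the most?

Iris

First-place vote totals:
  Ember: 0
  Iris: 13
  Kestrel: 8
Iris has the most first-place votes.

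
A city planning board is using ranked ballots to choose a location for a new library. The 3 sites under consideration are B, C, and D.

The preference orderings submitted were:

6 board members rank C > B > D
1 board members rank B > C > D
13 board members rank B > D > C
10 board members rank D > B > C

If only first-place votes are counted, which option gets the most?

First-place vote totals:
  B: 14
  C: 6
  D: 10
B has the most first-place votes.

B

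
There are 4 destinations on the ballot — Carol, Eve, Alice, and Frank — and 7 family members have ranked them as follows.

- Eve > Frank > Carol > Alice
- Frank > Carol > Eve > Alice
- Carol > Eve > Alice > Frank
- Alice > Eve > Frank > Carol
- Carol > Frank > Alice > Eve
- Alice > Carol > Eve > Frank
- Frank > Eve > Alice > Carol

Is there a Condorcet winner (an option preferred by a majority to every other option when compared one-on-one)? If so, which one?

None — there is no Condorcet winner

Head-to-head results (7 voters total):
Carol vs Eve: Carol wins 4–3.
Carol vs Alice: Carol wins 4–3.
Carol vs Frank: Frank wins 4–3.
Eve vs Alice: Eve wins 4–3.
Eve vs Frank: Eve wins 4–3.
Alice vs Frank: Frank wins 4–3.
No candidate beats all others: Carol beats Eve beats Frank beats Carol, a majority cycle.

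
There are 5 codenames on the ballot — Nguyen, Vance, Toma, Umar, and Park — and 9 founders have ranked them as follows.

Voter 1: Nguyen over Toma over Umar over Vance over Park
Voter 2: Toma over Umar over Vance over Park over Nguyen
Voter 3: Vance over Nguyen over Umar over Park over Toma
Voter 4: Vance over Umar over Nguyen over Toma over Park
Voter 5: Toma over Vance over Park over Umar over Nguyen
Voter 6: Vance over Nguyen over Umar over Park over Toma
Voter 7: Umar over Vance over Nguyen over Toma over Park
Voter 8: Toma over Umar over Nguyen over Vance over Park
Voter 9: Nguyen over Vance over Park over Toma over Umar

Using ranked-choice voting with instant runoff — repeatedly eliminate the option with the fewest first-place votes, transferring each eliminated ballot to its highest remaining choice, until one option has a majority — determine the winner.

Vance

Round 1: Vance 3, Toma 3, Nguyen 2, Umar 1, Park 0. Park has the fewest and is eliminated.
Round 2: Vance 3, Toma 3, Nguyen 2, Umar 1. Umar has the fewest and is eliminated.
Round 3: Vance 4, Toma 3, Nguyen 2. Nguyen has the fewest and is eliminated.
Round 4: Vance 5, Toma 4. Vance has a majority.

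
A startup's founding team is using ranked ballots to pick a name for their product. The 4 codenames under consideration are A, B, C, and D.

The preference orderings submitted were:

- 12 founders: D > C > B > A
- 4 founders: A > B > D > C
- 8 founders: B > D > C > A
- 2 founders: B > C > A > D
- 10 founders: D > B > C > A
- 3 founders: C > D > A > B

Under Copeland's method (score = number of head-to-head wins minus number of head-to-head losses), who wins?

D

Pairwise results:
  A vs B: B wins 32–7.
  A vs C: C wins 35–4.
  A vs D: D wins 33–6.
  B vs C: B wins 24–15.
  B vs D: D wins 25–14.
  C vs D: D wins 34–5.
Copeland scores (wins − losses):
  A: 0 − 3 = -3
  B: 2 − 1 = 1
  C: 1 − 2 = -1
  D: 3 − 0 = 3
D has the best Copeland score.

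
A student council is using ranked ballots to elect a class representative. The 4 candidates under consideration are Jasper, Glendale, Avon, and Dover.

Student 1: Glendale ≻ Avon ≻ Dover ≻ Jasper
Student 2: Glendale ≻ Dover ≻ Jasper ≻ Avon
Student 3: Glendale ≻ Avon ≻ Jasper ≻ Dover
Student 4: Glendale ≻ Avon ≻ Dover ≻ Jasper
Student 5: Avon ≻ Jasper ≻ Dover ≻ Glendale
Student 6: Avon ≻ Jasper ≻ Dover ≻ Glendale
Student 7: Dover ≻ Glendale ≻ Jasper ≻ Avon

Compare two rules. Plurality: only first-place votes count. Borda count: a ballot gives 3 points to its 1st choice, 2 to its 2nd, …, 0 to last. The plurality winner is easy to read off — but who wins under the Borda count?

Glendale

Plurality first-place counts: Jasper 0, Glendale 4, Avon 2, Dover 1 → Glendale.
Borda totals: Jasper 7, Glendale 14, Avon 12, Dover 9 → Glendale.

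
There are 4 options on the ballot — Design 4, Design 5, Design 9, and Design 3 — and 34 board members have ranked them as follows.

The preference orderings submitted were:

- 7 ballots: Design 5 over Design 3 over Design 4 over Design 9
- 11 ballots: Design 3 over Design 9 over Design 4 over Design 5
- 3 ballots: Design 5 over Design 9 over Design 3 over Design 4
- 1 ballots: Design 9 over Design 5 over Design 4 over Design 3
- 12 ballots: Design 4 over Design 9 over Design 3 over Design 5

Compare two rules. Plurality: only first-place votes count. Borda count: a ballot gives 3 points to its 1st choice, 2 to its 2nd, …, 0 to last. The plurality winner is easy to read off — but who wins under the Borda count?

Plurality first-place counts: Design 4 12, Design 5 10, Design 9 1, Design 3 11 → Design 4.
Borda totals: Design 4 55, Design 5 32, Design 9 55, Design 3 62 → Design 3.

Design 3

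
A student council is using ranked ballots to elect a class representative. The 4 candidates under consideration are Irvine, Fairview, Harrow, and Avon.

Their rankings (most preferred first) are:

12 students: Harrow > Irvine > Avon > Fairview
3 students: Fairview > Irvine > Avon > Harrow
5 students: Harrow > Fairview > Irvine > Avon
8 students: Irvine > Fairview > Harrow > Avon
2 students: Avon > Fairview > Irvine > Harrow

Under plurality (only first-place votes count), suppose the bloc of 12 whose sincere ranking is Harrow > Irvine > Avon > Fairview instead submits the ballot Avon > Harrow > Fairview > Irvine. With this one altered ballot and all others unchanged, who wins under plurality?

Avon

First-place totals with the altered ballot: Irvine 8, Fairview 3, Harrow 5, Avon 14.
The switch changes the winner from Harrow to Avon.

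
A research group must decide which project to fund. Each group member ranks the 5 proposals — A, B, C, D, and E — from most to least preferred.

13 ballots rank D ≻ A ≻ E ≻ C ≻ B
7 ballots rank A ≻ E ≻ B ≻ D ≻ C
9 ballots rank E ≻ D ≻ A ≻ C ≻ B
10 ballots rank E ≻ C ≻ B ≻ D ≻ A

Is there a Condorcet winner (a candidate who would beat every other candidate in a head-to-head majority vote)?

No

Head-to-head results (39 voters total):
A vs B: A wins 29–10.
A vs C: A wins 29–10.
A vs D: D wins 32–7.
A vs E: A wins 20–19.
B vs C: C wins 32–7.
B vs D: D wins 22–17.
B vs E: E wins 39–0.
C vs D: D wins 29–10.
C vs E: E wins 39–0.
D vs E: E wins 26–13.
No candidate beats all others: A beats E beats D beats A, a majority cycle.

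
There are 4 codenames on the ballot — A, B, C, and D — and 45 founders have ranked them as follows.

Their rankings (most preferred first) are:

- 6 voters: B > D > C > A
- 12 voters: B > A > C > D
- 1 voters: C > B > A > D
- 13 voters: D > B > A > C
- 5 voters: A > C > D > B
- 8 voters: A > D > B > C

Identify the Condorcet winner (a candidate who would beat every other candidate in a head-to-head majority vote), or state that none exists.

Head-to-head results (45 voters total):
A vs B: B wins 32–13.
A vs C: A wins 38–7.
A vs D: A wins 26–19.
B vs C: B wins 39–6.
B vs D: D wins 26–19.
C vs D: D wins 27–18.
No candidate beats all others: A beats D beats B beats A, a majority cycle.

None — there is no Condorcet winner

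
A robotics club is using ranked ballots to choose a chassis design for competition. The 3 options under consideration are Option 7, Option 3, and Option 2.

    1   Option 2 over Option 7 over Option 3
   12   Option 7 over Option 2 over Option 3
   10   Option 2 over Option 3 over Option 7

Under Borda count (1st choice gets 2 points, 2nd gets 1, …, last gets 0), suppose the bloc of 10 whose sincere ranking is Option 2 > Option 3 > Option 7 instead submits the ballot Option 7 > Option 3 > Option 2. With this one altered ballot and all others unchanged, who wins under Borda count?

Option 7

Borda totals with the altered ballot: Option 7 45, Option 3 10, Option 2 14.
The switch changes the winner from Option 2 to Option 7.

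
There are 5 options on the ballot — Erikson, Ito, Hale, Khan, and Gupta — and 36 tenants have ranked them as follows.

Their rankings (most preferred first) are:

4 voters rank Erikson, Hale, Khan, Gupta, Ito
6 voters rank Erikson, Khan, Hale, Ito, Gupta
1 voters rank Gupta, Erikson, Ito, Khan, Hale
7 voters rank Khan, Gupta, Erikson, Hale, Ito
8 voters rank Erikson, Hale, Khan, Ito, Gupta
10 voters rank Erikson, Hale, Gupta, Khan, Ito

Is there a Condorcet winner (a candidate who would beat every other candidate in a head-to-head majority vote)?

Head-to-head results (36 voters total):
Erikson vs Ito: Erikson wins 36–0.
Erikson vs Hale: Erikson wins 36–0.
Erikson vs Khan: Erikson wins 29–7.
Erikson vs Gupta: Erikson wins 28–8.
Ito vs Hale: Hale wins 35–1.
Ito vs Khan: Khan wins 35–1.
Ito vs Gupta: Gupta wins 22–14.
Hale vs Khan: Hale wins 22–14.
Hale vs Gupta: Hale wins 28–8.
Khan vs Gupta: Khan wins 25–11.
Erikson beats each rival — Ito (36–0), Hale (36–0), Khan (29–7), Gupta (28–8) — so Erikson is the Condorcet winner.

Yes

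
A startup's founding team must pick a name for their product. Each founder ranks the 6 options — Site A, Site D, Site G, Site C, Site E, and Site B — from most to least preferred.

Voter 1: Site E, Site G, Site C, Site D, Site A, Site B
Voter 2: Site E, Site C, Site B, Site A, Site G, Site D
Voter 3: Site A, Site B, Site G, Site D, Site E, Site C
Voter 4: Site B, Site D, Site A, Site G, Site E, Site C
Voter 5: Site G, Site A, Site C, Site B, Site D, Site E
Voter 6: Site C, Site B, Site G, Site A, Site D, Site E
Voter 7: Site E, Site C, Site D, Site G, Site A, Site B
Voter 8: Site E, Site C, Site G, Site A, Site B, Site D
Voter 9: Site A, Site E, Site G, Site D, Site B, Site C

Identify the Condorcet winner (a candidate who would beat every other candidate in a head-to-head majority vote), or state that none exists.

There is no Condorcet winner

Head-to-head results (9 voters total):
Site A vs Site D: Site A wins 6–3.
Site A vs Site G: Site G wins 5–4.
Site A vs Site C: Site C wins 5–4.
Site A vs Site E: Site A wins 5–4.
Site A vs Site B: Site A wins 6–3.
Site D vs Site G: Site G wins 7–2.
Site D vs Site C: Site C wins 6–3.
Site D vs Site E: Site E wins 5–4.
Site D vs Site B: Site B wins 6–3.
Site G vs Site C: Site G wins 5–4.
Site G vs Site E: Site E wins 5–4.
Site G vs Site B: Site G wins 5–4.
Site C vs Site E: Site E wins 7–2.
Site C vs Site B: Site C wins 6–3.
Site E vs Site B: Site E wins 5–4.
No candidate beats all others: Site A beats Site E beats Site G beats Site A, a majority cycle.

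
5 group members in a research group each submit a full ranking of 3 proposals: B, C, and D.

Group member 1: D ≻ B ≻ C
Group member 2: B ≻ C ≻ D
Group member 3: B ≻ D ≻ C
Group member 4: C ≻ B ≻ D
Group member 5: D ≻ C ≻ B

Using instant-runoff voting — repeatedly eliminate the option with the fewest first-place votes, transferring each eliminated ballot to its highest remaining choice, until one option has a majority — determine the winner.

B

Round 1: B 2, D 2, C 1. C has the fewest and is eliminated.
Round 2: B 3, D 2. B has a majority.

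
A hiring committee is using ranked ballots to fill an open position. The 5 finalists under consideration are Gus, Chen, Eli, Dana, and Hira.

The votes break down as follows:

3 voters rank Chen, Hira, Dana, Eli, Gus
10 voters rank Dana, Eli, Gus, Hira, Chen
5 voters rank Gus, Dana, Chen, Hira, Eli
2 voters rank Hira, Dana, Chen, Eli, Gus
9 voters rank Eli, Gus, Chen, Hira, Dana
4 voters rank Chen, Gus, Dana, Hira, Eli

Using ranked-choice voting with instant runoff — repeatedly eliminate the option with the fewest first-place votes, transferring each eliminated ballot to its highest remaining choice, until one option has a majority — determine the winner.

Dana

Round 1: Dana 10, Eli 9, Chen 7, Gus 5, Hira 2. Hira has the fewest and is eliminated.
Round 2: Dana 12, Eli 9, Chen 7, Gus 5. Gus has the fewest and is eliminated.
Round 3: Dana 17, Eli 9, Chen 7. Dana has a majority.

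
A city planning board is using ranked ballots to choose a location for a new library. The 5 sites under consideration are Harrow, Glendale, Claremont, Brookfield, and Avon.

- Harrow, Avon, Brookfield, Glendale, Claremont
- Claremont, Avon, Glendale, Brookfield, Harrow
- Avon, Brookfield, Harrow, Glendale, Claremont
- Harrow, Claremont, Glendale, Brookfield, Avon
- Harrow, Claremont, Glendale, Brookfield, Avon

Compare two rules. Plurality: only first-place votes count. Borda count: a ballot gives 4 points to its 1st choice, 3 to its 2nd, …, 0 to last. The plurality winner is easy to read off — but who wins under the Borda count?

Plurality first-place counts: Harrow 3, Glendale 0, Claremont 1, Brookfield 0, Avon 1 → Harrow.
Borda totals: Harrow 14, Glendale 8, Claremont 10, Brookfield 8, Avon 10 → Harrow.

Harrow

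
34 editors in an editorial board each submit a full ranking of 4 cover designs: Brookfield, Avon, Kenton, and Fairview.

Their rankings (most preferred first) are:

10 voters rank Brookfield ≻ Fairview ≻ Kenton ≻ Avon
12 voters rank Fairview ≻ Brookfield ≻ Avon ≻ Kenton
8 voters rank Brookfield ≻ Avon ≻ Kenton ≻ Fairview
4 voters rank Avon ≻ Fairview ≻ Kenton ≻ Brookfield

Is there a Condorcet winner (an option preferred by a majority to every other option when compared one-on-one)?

Head-to-head results (34 voters total):
Brookfield vs Avon: Brookfield wins 30–4.
Brookfield vs Kenton: Brookfield wins 30–4.
Brookfield vs Fairview: Brookfield wins 18–16.
Avon vs Kenton: Avon wins 24–10.
Avon vs Fairview: Fairview wins 22–12.
Kenton vs Fairview: Fairview wins 26–8.
Brookfield beats each rival — Avon (30–4), Kenton (30–4), Fairview (18–16) — so Brookfield is the Condorcet winner.

Yes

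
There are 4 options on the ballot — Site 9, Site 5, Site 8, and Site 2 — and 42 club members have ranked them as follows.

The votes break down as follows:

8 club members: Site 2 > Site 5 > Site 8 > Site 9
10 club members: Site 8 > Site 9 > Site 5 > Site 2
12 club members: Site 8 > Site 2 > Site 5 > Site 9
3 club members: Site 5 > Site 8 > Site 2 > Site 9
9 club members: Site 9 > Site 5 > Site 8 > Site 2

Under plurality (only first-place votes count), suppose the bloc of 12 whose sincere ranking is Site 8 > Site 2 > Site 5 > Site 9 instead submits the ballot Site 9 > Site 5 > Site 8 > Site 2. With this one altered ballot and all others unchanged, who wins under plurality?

Site 9

First-place totals with the altered ballot: Site 9 21, Site 5 3, Site 8 10, Site 2 8.
The switch changes the winner from Site 8 to Site 9.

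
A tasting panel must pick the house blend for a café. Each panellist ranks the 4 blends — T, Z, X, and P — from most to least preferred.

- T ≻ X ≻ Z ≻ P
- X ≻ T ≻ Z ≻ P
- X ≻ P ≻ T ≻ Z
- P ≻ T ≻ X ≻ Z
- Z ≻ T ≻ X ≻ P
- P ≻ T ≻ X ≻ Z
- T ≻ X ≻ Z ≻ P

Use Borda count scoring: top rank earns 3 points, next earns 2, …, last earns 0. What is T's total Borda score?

Borda scores:
  T: 3 + 2 + 1 + 2 + 2 + 2 + 3 = 15
  Z: 1 + 1 + 0 + 0 + 3 + 0 + 1 = 6
  X: 2 + 3 + 3 + 1 + 1 + 1 + 2 = 13
  P: 0 + 0 + 2 + 3 + 0 + 3 + 0 = 8

15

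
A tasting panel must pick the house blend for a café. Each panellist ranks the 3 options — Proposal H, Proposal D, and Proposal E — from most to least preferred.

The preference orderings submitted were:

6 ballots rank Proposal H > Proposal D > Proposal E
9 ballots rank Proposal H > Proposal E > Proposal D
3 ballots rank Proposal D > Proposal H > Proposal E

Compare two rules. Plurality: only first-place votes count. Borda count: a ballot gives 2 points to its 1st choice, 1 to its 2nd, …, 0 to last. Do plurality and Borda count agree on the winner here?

Plurality first-place counts: Proposal H 15, Proposal D 3, Proposal E 0 → Proposal H.
Borda totals: Proposal H 33, Proposal D 12, Proposal E 9 → Proposal H.
The two rules agree on Proposal H.

Yes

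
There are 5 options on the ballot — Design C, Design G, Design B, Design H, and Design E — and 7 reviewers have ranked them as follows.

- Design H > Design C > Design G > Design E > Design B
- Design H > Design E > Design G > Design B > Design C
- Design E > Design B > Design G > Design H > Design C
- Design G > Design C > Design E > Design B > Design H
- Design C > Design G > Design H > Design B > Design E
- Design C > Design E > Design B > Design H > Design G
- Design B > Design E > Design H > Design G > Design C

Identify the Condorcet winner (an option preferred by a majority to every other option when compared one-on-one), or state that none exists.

There is no Condorcet winner

Head-to-head results (7 voters total):
Design C vs Design G: Design G wins 4–3.
Design C vs Design B: Design C wins 4–3.
Design C vs Design H: Design H wins 4–3.
Design C vs Design E: Design C wins 4–3.
Design G vs Design B: Design G wins 4–3.
Design G vs Design H: Design H wins 4–3.
Design G vs Design E: Design E wins 4–3.
Design B vs Design H: Design B wins 4–3.
Design B vs Design E: Design E wins 5–2.
Design H vs Design E: Design E wins 4–3.
No candidate beats all others: Design C beats Design E beats Design G beats Design C, a majority cycle.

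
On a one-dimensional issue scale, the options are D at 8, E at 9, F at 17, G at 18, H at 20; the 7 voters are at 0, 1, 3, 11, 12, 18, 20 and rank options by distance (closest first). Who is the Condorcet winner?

With single-peaked preferences on a line, the Condorcet winner is the candidate closest to the median voter.
The median voter (position 11) is closest to E at 9.
Check: E vs H — voters closer to E: 5 of 7.

E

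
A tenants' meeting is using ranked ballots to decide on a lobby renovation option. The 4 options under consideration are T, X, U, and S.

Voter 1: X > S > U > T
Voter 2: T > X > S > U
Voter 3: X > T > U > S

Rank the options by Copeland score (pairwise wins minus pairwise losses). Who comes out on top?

X

Pairwise results:
  T vs X: X wins 2–1.
  T vs U: T wins 2–1.
  T vs S: T wins 2–1.
  X vs U: X wins 3–0.
  X vs S: X wins 3–0.
  U vs S: S wins 2–1.
Copeland scores (wins − losses):
  T: 2 − 1 = 1
  X: 3 − 0 = 3
  U: 0 − 3 = -3
  S: 1 − 2 = -1
X has the best Copeland score.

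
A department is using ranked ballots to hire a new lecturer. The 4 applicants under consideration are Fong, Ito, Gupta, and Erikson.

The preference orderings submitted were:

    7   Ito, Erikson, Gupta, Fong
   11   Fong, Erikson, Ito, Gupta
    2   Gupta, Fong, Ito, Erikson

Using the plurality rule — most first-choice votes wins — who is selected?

First-place vote totals:
  Fong: 11
  Ito: 7
  Gupta: 2
  Erikson: 0
Fong has the most first-place votes.

Fong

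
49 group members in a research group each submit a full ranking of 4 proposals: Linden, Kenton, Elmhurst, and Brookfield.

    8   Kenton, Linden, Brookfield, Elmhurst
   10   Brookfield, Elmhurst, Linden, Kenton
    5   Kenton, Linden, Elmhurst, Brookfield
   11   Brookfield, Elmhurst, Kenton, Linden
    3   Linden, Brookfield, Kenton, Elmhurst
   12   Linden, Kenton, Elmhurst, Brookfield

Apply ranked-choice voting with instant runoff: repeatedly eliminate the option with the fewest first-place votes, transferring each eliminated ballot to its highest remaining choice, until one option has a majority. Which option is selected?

Round 1: Brookfield 21, Linden 15, Kenton 13, Elmhurst 0. Elmhurst has the fewest and is eliminated.
Round 2: Brookfield 21, Linden 15, Kenton 13. Kenton has the fewest and is eliminated.
Round 3: Linden 28, Brookfield 21. Linden has a majority.

Linden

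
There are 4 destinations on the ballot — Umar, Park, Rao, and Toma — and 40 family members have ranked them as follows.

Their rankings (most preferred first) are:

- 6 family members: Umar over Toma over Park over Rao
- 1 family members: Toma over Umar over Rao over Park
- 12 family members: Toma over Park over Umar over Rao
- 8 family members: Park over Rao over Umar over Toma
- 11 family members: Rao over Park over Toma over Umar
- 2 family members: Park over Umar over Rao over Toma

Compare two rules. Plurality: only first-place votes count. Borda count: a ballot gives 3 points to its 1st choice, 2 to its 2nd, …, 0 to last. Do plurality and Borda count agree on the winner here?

No

Plurality first-place counts: Umar 6, Park 10, Rao 11, Toma 13 → Toma.
Borda totals: Umar 44, Park 82, Rao 52, Toma 62 → Park.
The two rules disagree: plurality picks Toma, Borda picks Park.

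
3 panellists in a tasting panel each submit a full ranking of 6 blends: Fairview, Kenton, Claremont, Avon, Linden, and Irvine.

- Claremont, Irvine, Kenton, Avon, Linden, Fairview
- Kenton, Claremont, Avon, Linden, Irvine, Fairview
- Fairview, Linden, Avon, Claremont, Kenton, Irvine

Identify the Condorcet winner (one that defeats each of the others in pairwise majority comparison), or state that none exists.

Claremont

Head-to-head results (3 voters total):
Fairview vs Kenton: Kenton wins 2–1.
Fairview vs Claremont: Claremont wins 2–1.
Fairview vs Avon: Avon wins 2–1.
Fairview vs Linden: Linden wins 2–1.
Fairview vs Irvine: Irvine wins 2–1.
Kenton vs Claremont: Claremont wins 2–1.
Kenton vs Avon: Kenton wins 2–1.
Kenton vs Linden: Kenton wins 2–1.
Kenton vs Irvine: Kenton wins 2–1.
Claremont vs Avon: Claremont wins 2–1.
Claremont vs Linden: Claremont wins 2–1.
Claremont vs Irvine: Claremont wins 3–0.
Avon vs Linden: Avon wins 2–1.
Avon vs Irvine: Avon wins 2–1.
Linden vs Irvine: Linden wins 2–1.
Claremont beats each rival — Fairview (2–1), Kenton (2–1), Avon (2–1), Linden (2–1), Irvine (3–0) — so Claremont is the Condorcet winner.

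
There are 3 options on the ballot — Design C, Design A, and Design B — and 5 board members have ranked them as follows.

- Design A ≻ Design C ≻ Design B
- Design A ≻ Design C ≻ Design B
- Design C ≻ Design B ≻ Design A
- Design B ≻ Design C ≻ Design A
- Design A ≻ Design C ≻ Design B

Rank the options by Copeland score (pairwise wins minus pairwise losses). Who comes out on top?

Design A

Pairwise results:
  Design C vs Design A: Design A wins 3–2.
  Design C vs Design B: Design C wins 4–1.
  Design A vs Design B: Design A wins 3–2.
Copeland scores (wins − losses):
  Design C: 1 − 1 = 0
  Design A: 2 − 0 = 2
  Design B: 0 − 2 = -2
Design A has the best Copeland score.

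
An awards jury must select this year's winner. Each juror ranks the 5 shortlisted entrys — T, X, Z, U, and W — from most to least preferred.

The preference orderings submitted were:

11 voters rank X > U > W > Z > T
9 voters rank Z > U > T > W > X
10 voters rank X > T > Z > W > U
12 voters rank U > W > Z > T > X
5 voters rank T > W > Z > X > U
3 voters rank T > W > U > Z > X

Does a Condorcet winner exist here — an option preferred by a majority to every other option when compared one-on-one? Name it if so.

Head-to-head results (50 voters total):
T vs X: T wins 29–21.
T vs Z: Z wins 32–18.
T vs U: U wins 32–18.
T vs W: T wins 27–23.
X vs Z: Z wins 29–21.
X vs U: X wins 26–24.
X vs W: W wins 29–21.
Z vs U: U wins 26–24.
Z vs W: W wins 31–19.
U vs W: U wins 32–18.
No candidate beats all others: T beats X beats U beats T, a majority cycle.

No Condorcet winner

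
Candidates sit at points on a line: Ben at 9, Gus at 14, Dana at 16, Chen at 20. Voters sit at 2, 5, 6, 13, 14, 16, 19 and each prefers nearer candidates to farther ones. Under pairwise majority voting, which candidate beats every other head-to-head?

With single-peaked preferences on a line, the Condorcet winner is the candidate closest to the median voter.
The median voter (position 13) is closest to Gus at 14.
Check: Gus vs Dana — voters closer to Gus: 5 of 7.

Gus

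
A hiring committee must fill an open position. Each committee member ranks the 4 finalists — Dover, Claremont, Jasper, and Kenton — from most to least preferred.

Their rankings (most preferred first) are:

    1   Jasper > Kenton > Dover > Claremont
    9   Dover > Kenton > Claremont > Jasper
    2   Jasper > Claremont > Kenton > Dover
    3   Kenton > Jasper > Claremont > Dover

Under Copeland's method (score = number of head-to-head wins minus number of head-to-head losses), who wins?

Pairwise results:
  Dover vs Claremont: Dover wins 10–5.
  Dover vs Jasper: Dover wins 9–6.
  Dover vs Kenton: Dover wins 9–6.
  Claremont vs Jasper: Claremont wins 9–6.
  Claremont vs Kenton: Kenton wins 13–2.
  Jasper vs Kenton: Kenton wins 12–3.
Copeland scores (wins − losses):
  Dover: 3 − 0 = 3
  Claremont: 1 − 2 = -1
  Jasper: 0 − 3 = -3
  Kenton: 2 − 1 = 1
Dover has the best Copeland score.

Dover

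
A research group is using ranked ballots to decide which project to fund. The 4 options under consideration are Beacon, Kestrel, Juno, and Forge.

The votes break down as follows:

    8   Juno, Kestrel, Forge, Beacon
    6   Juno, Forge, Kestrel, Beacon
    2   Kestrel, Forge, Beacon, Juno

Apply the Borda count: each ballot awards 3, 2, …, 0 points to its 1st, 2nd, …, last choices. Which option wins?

Juno

Borda scores:
  Beacon: 8·0 + 6·0 + 2·1 = 2
  Kestrel: 8·2 + 6·1 + 2·3 = 28
  Juno: 8·3 + 6·3 + 2·0 = 42
  Forge: 8·1 + 6·2 + 2·2 = 24
Juno has the highest total.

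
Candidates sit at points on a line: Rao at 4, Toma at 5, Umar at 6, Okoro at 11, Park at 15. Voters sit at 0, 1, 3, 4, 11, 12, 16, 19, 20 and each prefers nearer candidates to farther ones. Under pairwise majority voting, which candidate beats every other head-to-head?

With single-peaked preferences on a line, the Condorcet winner is the candidate closest to the median voter.
The median voter (position 11) is closest to Okoro at 11.
Check: Okoro vs Rao — voters closer to Okoro: 5 of 9.

Okoro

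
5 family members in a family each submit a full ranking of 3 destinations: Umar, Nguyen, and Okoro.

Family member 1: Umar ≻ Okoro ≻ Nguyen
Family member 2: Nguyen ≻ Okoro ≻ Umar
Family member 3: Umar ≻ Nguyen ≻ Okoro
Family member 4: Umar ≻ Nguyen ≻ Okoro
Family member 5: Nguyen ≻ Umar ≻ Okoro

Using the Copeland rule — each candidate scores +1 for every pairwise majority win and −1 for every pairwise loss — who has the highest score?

Pairwise results:
  Umar vs Nguyen: Umar wins 3–2.
  Umar vs Okoro: Umar wins 4–1.
  Nguyen vs Okoro: Nguyen wins 4–1.
Copeland scores (wins − losses):
  Umar: 2 − 0 = 2
  Nguyen: 1 − 1 = 0
  Okoro: 0 − 2 = -2
Umar has the best Copeland score.

Umar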